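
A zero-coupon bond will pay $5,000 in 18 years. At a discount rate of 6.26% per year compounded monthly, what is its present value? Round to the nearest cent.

$1,625.10

Periodic rate = 6.26%/12 = 0.00521667; 216 periods.
P = 5,000/(1 + 0.0626/12)^216 ≈ 5,000/3.07674159 ≈ 1,625.0959.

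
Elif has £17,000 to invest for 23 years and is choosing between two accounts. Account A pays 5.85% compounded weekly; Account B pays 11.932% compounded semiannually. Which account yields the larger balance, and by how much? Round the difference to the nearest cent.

Account A growth factor: (1 + 0.001125)^1196 ≈ 3.8372030293; balance ≈ 65,232.4515.
Account B growth factor: (1 + 0.05966)^46 ≈ 14.3767553408; balance ≈ 244,404.8408.
Account B is larger by 179,172.3893.

Account B, by £179,172.39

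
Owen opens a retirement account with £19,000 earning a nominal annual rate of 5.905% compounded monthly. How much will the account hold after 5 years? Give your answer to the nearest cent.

Growth factor = (1 + 0.05905/12)^60 ≈ 1.3424897822.
A ≈ 19,000 × 1.3424897822 ≈ 25,507.3059.

£25,507.31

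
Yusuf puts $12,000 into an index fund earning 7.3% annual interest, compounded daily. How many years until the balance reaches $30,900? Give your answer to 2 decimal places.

We need (1 + 0.0002)^(365t) = 2.575, so 365t = ln 2.575 / ln 1.0002 ≈ 4729.7206.
t ≈ 4729.7206/365 = 12.9581 years.

12.96 years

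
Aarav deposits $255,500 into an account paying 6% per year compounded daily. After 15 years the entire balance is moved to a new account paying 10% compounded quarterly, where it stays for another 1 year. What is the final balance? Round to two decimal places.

Phase 1: 255,500·(1 + 0.06/365)^5475 ≈ 628,382.1152.
Phase 2: 628,382.1152·(1 + 0.025)^4 ≈ 693,616.2790.

$693,616.28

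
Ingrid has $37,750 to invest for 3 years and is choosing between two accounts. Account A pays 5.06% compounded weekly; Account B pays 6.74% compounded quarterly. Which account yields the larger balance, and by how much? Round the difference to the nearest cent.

A: (1 + 0.0506/52)^156 ≈ 1.1638415229, so 37,750 × 1.1638415229 ≈ 43,935.0175.
B: (1 + 0.01685)^12 ≈ 1.2220323859, so 37,750 × 1.2220323859 ≈ 46,131.7226.
Difference ≈ 2,196.7051 in favor of B.

Account B, by $2,196.71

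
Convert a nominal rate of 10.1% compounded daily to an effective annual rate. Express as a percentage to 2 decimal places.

10.63%

One year is 365 periods at 0.000276712 each: (1 + 0.000276712)^365 ≈ 1.106261.
EAR = 1.106261 − 1 ≈ 10.62612%.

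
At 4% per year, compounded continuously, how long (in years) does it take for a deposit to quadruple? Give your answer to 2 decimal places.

34.66 years

e^(0.04t) = 4, so 0.04t = ln 4 ≈ 1.3863.
t ≈ 1.3863/0.04 ≈ 34.6574.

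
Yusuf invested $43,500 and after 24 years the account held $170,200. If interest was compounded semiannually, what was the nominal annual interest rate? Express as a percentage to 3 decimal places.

The 48-period growth factor is 170,200/43,500 = 3.91264.
r/2 = 3.91264^(1/48) − 1 ≈ 0.0288288, so r ≈ 2·0.0288288 = 5.76577%.

5.766%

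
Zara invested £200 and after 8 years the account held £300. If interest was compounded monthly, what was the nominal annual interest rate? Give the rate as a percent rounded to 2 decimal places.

(1 + r/12)^96 = 300/200 = 1.5.
1 + r/12 = 1.5^(1/96) ≈ 1.004233, so r/12 ≈ 0.00423253.
r ≈ 12·0.00423253 = 5.07903%.

5.08%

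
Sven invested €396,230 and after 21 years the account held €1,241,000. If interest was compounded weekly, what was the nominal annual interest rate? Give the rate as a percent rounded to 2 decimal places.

(1 + r/52)^1092 = 1,241,000/396,230 = 3.13202.
1 + r/52 = 3.13202^(1/1092) ≈ 1.001046, so r/52 ≈ 0.00104604.
r ≈ 52·0.00104604 = 5.43940%.

5.44%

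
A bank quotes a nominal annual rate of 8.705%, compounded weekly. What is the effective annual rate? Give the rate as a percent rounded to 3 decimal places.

One year is 52 periods at 0.00167404 each: (1 + 0.00167404)^52 ≈ 1.090872.
EAR = 1.090872 − 1 ≈ 9.08718%.

9.087%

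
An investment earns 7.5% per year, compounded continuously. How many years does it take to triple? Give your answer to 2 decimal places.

e^(0.075t) = 3, so 0.075t = ln 3 ≈ 1.0986.
t ≈ 1.0986/0.075 ≈ 14.6482.

14.65 years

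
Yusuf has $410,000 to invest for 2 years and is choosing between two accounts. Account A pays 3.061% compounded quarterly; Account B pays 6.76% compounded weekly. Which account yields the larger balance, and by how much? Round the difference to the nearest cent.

Account A growth factor: (1 + 0.0076525)^8 ≈ 1.06288503833; balance ≈ 435,782.8657.
Account B growth factor: (1 + 0.0013)^104 ≈ 1.14466520411; balance ≈ 469,312.7337.
Account B is larger by 33,529.8680.

Account B, by $33,529.87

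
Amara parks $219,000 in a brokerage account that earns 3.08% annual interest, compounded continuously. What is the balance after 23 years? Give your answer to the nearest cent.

$444,731.94

A = P·e^(rt) = 219,000·e^(0.0308·23) = 219,000·e^0.7084.
e^0.7084 ≈ 2.03073947475, so A ≈ 444,731.9450.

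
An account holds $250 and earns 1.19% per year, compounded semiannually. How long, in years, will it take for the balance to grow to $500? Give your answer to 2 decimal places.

(1 + 0.00595)^(2t) = 500/250 = 2.
2t·ln(1 + 0.00595) = ln(2); 2t = 0.69315/0.00593237 ≈ 116.8416.
t ≈ 58.4208 years.

58.42 years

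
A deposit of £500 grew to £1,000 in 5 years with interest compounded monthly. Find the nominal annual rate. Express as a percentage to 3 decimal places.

13.943%

The 60-period growth factor is 1,000/500 = 2.
r/12 = 2^(1/60) − 1 ≈ 0.0116194, so r ≈ 12·0.0116194 = 13.94333%.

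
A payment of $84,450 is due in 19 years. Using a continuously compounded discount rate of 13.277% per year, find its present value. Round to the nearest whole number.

$6,777

P = A·e^(−rt) = 84,450·e^(−2.52263).
e^(−2.52263) ≈ 0.080248276006, so P ≈ 6,776.9669.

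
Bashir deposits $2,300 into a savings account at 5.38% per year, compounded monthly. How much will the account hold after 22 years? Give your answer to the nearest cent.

$7,492.21

Growth factor = (1 + 0.0538/12)^264 ≈ 3.25748253.
A ≈ 2,300 × 3.25748253 ≈ 7,492.2098.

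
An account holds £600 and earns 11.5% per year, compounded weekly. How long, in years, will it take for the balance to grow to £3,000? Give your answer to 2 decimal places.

14.01 years

(1 + 0.00221154)^(52t) = 3,000/600 = 5.
52t·ln(1 + 0.00221154) = ln(5); 52t = 1.6094/0.0022091 ≈ 728.5503.
t ≈ 14.0106 years.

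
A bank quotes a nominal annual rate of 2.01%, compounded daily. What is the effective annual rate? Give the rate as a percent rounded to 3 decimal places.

EAR = (1 + 2.01%/365)^365 − 1 = (1 + 0.0000550685)^365 − 1.
(1 + 0.0000550685)^365 ≈ 1.020303, so EAR ≈ 2.03028%.

2.030%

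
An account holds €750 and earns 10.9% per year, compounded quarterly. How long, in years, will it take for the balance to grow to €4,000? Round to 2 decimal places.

15.57 years

(1 + 0.02725)^(4t) = 4,000/750 = 5.3333.
4t·ln(1 + 0.02725) = ln(5.3333); 4t = 1.674/0.0268853 ≈ 62.2636.
t ≈ 15.5659 years.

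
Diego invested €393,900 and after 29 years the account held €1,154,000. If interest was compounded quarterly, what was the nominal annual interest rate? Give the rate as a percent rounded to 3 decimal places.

(1 + r/4)^116 = 1,154,000/393,900 = 2.92968.
1 + r/4 = 2.92968^(1/116) ≈ 1.009309, so r/4 ≈ 0.00930938.
r ≈ 4·0.00930938 = 3.72375%.

3.724%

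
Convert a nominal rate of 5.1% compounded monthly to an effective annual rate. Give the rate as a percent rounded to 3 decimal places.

One year is 12 periods at 0.00425 each: (1 + 0.00425)^12 ≈ 1.052209.
EAR = 1.052209 − 1 ≈ 5.22092%.

5.221%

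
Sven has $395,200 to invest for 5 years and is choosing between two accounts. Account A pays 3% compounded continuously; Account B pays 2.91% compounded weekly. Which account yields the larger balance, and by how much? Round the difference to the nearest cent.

Account A, by $2,080.17

Account A growth factor: e^(0.03·5) = e^0.15 ≈ 1.16183424273; balance ≈ 459,156.8927.
Account B growth factor: (1 + 0.0291/52)^260 ≈ 1.15657066486; balance ≈ 457,076.7268.
Account A is larger by 2,080.1660.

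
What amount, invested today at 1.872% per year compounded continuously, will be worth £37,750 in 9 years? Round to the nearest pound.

£31,897

P = A·e^(−rt) = 37,750·e^(−0.16848).
e^(−0.16848) ≈ 0.84494816221, so P ≈ 31,896.7931.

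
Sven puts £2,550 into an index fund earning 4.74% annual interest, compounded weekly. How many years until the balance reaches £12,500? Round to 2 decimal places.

We need (1 + 0.000911538)^(52t) = 4.902, so 52t = ln 4.902 / ln 1.000912 ≈ 1744.6984.
t ≈ 1744.6984/52 = 33.5519 years.

33.55 years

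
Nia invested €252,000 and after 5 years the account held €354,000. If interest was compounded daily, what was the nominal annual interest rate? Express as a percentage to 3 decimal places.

The 1825-period growth factor is 354,000/252,000 = 1.40476.
r/365 = 1.40476^(1/1825) − 1 ≈ 0.000186246, so r ≈ 365·0.000186246 = 6.79799%.

6.798%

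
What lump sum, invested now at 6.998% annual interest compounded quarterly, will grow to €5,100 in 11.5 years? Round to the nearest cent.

Periodic rate = 6.998%/4 = 0.017495; 46 periods.
P = 5,100/(1 + 0.017495)^46 ≈ 5,100/2.220675255 ≈ 2,296.5987.

€2,296.60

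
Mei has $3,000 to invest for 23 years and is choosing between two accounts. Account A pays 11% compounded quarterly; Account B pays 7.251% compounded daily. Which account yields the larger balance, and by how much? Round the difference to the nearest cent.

Account A, by $20,497.93

A: (1 + 0.0275)^92 ≈ 12.131888506, so 3,000 × 12.131888506 ≈ 36,395.6655.
B: (1 + 0.07251/365)^8395 ≈ 5.2992450572, so 3,000 × 5.2992450572 ≈ 15,897.7352.
Difference ≈ 20,497.9303 in favor of A.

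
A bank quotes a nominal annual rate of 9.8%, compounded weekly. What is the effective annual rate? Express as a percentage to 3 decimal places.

10.286%

EAR = (1 + 9.8%/52)^52 − 1 = (1 + 0.00188462)^52 − 1.
(1 + 0.00188462)^52 ≈ 1.102861, so EAR ≈ 10.28611%.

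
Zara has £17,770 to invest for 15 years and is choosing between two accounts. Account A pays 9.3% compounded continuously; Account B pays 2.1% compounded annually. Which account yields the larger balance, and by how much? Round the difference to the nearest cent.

Account A growth factor: e^(0.093·15) = e^1.395 ≈ 4.0349745726; balance ≈ 71,701.4982.
Account B growth factor: (1 + 0.021)^15 ≈ 1.3657969272; balance ≈ 24,270.2114.
Account A is larger by 47,431.2868.

Account A, by £47,431.29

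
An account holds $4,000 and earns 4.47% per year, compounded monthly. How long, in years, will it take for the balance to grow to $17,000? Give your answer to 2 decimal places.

We need (1 + 0.003725)^(12t) = 4.25, so 12t = ln 4.25 / ln 1.003725 ≈ 389.1576.
t ≈ 389.1576/12 = 32.4298 years.

32.43 years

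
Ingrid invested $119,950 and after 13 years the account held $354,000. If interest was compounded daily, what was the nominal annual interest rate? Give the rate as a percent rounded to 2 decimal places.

8.33%

(1 + r/365)^4745 = 354,000/119,950 = 2.95123.
1 + r/365 = 2.95123^(1/4745) ≈ 1.000228, so r/365 ≈ 0.000228102.
r ≈ 365·0.000228102 = 8.32573%.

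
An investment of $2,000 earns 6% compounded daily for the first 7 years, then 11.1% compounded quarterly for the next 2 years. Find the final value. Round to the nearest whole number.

$3,789

After 7 years at 6%: 2,000 × 1.521909023 ≈ 3,043.8180.
Then 2 years at 11.1%: 3,043.8180 × 1.244800871 ≈ 3,788.9474.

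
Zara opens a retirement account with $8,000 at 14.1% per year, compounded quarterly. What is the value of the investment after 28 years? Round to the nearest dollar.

$387,397

Periodic rate = 14.1%/4 = 0.03525; periods = 4·28 = 112.
A = 8,000·(1 + 0.03525)^112 ≈ 8,000·48.4246831264 ≈ 387,397.4650.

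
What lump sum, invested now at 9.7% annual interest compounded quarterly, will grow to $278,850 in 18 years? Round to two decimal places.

Periodic rate = 9.7%/4 = 0.02425; 72 periods.
P = 278,850/(1 + 0.02425)^72 ≈ 278,850/5.61345220188 ≈ 49,675.3139.

$49,675.31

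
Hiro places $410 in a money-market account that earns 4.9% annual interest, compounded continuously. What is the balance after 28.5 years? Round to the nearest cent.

A = P·e^(rt) = 410·e^(0.049·28.5) = 410·e^1.3965.
e^1.3965 ≈ 4.041031576, so A ≈ 1,656.8229.

$1,656.82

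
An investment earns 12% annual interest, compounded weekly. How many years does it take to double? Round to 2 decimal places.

(1 + 0.00230769)^(52t) = 2.
52t = ln 2 / ln(1 + 0.00230769) ≈ 0.69315/0.00230503 ≈ 300.7102.
t ≈ 5.7829.

5.78 years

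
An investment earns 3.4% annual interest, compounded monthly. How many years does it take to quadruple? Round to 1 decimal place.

(1 + 0.00283333)^(12t) = 4.
12t = ln 4 / ln(1 + 0.00283333) ≈ 1.3863/0.00282933 ≈ 489.9732.
t ≈ 40.8311.

40.8 years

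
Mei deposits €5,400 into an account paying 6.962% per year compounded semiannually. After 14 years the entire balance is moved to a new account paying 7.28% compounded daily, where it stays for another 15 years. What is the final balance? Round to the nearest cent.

After 14 years at 6.962%: 5,400 × 2.6067373441 ≈ 14,076.3817.
Then 15 years at 7.28%: 14,076.3817 × 2.9799040847 ≈ 41,946.2672.

€41,946.27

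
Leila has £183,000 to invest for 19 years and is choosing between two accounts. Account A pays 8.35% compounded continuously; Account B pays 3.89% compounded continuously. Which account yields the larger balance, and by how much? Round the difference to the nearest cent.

Account A, by £511,039.54

Account A growth factor: e^(0.0835·19) = e^1.5865 ≈ 4.88661580753; balance ≈ 894,250.6928.
Account B growth factor: e^(0.0389·19) = e^0.7391 ≈ 2.09405002113; balance ≈ 383,211.1539.
Account A is larger by 511,039.5389.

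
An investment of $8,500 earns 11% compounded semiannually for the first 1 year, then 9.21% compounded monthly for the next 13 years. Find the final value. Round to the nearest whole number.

Phase 1: 8,500·(1 + 0.055)^2 ≈ 9,460.7125.
Phase 2: 9,460.7125·(1 + 0.007675)^156 ≈ 31,183.1047.

$31,183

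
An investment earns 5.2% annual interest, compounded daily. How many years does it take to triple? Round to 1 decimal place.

21.1 years

(1 + 0.000142466)^(365t) = 3.
365t = ln 3 / ln(1 + 0.000142466) ≈ 1.0986/0.000142456 ≈ 7711.9625.
t ≈ 21.1287.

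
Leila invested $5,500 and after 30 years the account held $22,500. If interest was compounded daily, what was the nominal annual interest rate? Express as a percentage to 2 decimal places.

The 10950-period growth factor is 22,500/5,500 = 4.09091.
r/365 = 4.09091^(1/10950) − 1 ≈ 0.000128663, so r ≈ 365·0.000128663 = 4.69619%.

4.70%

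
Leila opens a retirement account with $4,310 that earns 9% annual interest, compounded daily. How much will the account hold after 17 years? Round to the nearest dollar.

$19,901

Growth factor = (1 + 0.09/365)^6205 ≈ 4.6173059203.
A ≈ 4,310 × 4.6173059203 ≈ 19,900.5885.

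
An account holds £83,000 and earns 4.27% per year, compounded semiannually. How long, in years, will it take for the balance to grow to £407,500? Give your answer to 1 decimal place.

We need (1 + 0.02135)^(2t) = 4.9096, so 2t = ln 4.9096 / ln 1.02135 ≈ 75.3221.
t ≈ 75.3221/2 = 37.6610 years.

37.7 years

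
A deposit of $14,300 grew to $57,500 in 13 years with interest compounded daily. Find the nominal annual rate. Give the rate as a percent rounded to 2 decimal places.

10.71%

(1 + r/365)^4745 = 57,500/14,300 = 4.02098.
1 + r/365 = 4.02098^(1/4745) ≈ 1.000293, so r/365 ≈ 0.000293304.
r ≈ 365·0.000293304 = 10.70561%.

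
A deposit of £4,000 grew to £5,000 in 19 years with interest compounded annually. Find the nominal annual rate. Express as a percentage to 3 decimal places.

(1 + r)^19 = 5,000/4,000 = 1.25.
1 + r = 1.25^(1/19) ≈ 1.011814, so r ≈ 0.0118136.
r ≈ 1.18136%.

1.181%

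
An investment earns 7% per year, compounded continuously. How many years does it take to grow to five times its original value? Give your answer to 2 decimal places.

e^(0.07t) = 5, so 0.07t = ln 5 ≈ 1.6094.
t ≈ 1.6094/0.07 ≈ 22.9920.

22.99 years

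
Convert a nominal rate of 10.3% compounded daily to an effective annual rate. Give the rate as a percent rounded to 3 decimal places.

10.848%

EAR = (1 + 10.3%/365)^365 − 1 = (1 + 0.000282192)^365 − 1.
(1 + 0.000282192)^365 ≈ 1.108475, so EAR ≈ 10.84753%.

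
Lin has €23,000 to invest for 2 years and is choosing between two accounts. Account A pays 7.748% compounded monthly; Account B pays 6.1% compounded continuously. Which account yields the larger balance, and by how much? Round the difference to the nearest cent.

Account A, by €857.34

A: (1 + 0.07748/12)^24 ≈ 1.1670297906, so 23,000 × 1.1670297906 ≈ 26,841.6852.
B: e^(0.061·2) = e^0.122 ≈ 1.1297541018, so 23,000 × 1.1297541018 ≈ 25,984.3443.
Difference ≈ 857.3408 in favor of A.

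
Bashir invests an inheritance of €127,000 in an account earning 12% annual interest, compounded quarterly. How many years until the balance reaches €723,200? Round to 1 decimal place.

14.7 years

We need (1 + 0.03)^(4t) = 5.6945, so 4t = ln 5.6945 / ln 1.03 ≈ 58.8488.
t ≈ 58.8488/4 = 14.7122 years.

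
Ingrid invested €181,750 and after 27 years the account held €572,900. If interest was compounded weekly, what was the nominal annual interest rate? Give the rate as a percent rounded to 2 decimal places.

4.25%

The 1404-period growth factor is 572,900/181,750 = 3.15213.
r/52 = 3.15213^(1/1404) − 1 ≈ 0.000818055, so r ≈ 52·0.000818055 = 4.25388%.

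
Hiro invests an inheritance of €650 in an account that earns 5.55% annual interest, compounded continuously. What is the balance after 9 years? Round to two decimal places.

€1,071.13

A = P·e^(rt) = 650·e^(0.0555·9) = 650·e^0.4995.
e^0.4995 ≈ 1.647897116, so A ≈ 1,071.1331.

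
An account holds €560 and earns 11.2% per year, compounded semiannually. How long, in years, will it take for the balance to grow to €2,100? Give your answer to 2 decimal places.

We need (1 + 0.056)^(2t) = 3.75, so 2t = ln 3.75 / ln 1.056 ≈ 24.2577.
t ≈ 24.2577/2 = 12.1288 years.

12.13 years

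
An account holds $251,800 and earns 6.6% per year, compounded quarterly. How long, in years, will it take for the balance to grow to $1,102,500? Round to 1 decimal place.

(1 + 0.0165)^(4t) = 1,102,500/251,800 = 4.3785.
4t·ln(1 + 0.0165) = ln(4.3785); 4t = 1.4767/0.0163654 ≈ 90.2333.
t ≈ 22.5583 years.

22.6 years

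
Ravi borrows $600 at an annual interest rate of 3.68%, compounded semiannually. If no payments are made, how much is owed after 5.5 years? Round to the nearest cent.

$733.25

Growth factor = (1 + 0.0184)^11 ≈ 1.22208749.
A ≈ 600 × 1.22208749 ≈ 733.2525.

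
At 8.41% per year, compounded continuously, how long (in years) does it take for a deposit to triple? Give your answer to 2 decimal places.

13.06 years

e^(0.0841t) = 3, so 0.0841t = ln 3 ≈ 1.0986.
t ≈ 1.0986/0.0841 ≈ 13.0632.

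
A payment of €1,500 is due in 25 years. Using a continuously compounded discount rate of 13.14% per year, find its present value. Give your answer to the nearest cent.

€56.16

P = A·e^(−rt) = 1,500·e^(−3.285).
e^(−3.285) ≈ 0.03744058509, so P ≈ 56.1609.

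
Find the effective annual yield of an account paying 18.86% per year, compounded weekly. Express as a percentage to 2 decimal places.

One year is 52 periods at 0.00362692 each: (1 + 0.00362692)^52 ≈ 1.207146.
EAR = 1.207146 − 1 ≈ 20.71459%.

20.71%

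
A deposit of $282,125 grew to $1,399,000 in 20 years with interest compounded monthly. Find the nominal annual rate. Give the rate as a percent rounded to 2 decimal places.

The 240-period growth factor is 1,399,000/282,125 = 4.95879.
r/12 = 4.95879^(1/240) − 1 ≈ 0.00669382, so r ≈ 12·0.00669382 = 8.03258%.

8.03%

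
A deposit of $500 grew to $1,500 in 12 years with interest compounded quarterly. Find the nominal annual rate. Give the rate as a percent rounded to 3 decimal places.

The 48-period growth factor is 1,500/500 = 3.
r/4 = 3^(1/48) − 1 ≈ 0.0231517, so r ≈ 4·0.0231517 = 9.26068%.

9.261%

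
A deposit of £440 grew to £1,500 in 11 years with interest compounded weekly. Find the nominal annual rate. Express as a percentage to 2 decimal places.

The 572-period growth factor is 1,500/440 = 3.40909.
r/52 = 3.40909^(1/572) − 1 ≈ 0.00214644, so r ≈ 52·0.00214644 = 11.16147%.

11.16%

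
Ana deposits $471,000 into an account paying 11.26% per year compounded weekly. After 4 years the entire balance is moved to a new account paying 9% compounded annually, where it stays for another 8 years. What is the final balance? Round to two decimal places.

$1,471,728.33

After 4 years at 11.26%: 471,000 × 1.568175839536 ≈ 738,610.8204.
Then 8 years at 9%: 738,610.8204 × 1.99256264169 ≈ 1,471,728.3275.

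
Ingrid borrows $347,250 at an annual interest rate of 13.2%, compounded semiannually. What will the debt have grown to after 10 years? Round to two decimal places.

$1,246,770.01

Growth factor = (1 + 0.066)^20 ≈ 3.590410404875.
A ≈ 347,250 × 3.590410404875 ≈ 1,246,770.0131.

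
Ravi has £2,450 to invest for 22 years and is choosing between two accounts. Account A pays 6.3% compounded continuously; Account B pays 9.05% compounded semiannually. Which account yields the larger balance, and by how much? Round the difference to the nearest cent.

Account A growth factor: e^(0.063·22) = e^1.386 ≈ 3.998822729; balance ≈ 9,797.1157.
Account B growth factor: (1 + 0.04525)^44 ≈ 7.0095115192; balance ≈ 17,173.3032.
Account B is larger by 7,376.1875.

Account B, by £7,376.19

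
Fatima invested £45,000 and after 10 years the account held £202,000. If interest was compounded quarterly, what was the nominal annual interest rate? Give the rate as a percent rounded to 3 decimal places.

(1 + r/4)^40 = 202,000/45,000 = 4.48889.
1 + r/4 = 4.48889^(1/40) ≈ 1.038254, so r/4 ≈ 0.0382537.
r ≈ 4·0.0382537 = 15.30146%.

15.301%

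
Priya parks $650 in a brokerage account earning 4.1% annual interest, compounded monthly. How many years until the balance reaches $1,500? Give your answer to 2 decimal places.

We need (1 + 0.00341667)^(12t) = 2.3077, so 12t = ln 2.3077 / ln 1.003417 ≈ 245.1734.
t ≈ 245.1734/12 = 20.4311 years.

20.43 years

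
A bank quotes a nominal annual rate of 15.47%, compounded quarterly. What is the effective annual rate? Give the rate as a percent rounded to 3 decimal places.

One year is 4 periods at 0.038675 each: (1 + 0.038675)^4 ≈ 1.163908.
EAR = 1.163908 − 1 ≈ 16.39082%.

16.391%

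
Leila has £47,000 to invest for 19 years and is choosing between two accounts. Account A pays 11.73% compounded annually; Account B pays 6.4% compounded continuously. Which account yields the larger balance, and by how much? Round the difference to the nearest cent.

A: (1 + 0.1173)^19 ≈ 8.22670977849, so 47,000 × 8.22670977849 ≈ 386,655.3596.
B: e^(0.064·19) = e^1.216 ≈ 3.37366604409, so 47,000 × 3.37366604409 ≈ 158,562.3041.
Difference ≈ 228,093.0555 in favor of A.

Account A, by £228,093.06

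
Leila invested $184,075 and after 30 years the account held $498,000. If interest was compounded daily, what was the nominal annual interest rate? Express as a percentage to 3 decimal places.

(1 + r/365)^10950 = 498,000/184,075 = 2.70542.
1 + r/365 = 2.70542^(1/10950) ≈ 1.000091, so r/365 ≈ 0.0000908952.
r ≈ 365·0.0000908952 = 3.31767%.

3.318%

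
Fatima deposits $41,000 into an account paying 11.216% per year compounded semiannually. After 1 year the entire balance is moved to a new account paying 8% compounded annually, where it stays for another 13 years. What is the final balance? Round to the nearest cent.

Phase 1: 41,000·(1 + 0.05608)^2 ≈ 45,727.5036.
Phase 2: 45,727.5036·(1 + 0.08)^13 ≈ 124,361.6038.

$124,361.60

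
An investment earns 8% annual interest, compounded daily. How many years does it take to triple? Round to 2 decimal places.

(1 + 0.000219178)^(365t) = 3.
365t = ln 3 / ln(1 + 0.000219178) ≈ 1.0986/0.000219154 ≈ 5012.9679.
t ≈ 13.7342.

13.73 years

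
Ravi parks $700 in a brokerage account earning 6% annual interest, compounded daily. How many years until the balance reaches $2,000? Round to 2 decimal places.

(1 + 0.000164384)^(365t) = 2,000/700 = 2.8571.
365t·ln(1 + 0.000164384) = ln(2.8571); 365t = 1.0498/0.00016437 ≈ 6386.9428.
t ≈ 17.4985 years.

17.50 years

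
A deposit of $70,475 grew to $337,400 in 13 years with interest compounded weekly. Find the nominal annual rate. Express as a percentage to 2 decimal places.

12.06%

(1 + r/52)^676 = 337,400/70,475 = 4.78751.
1 + r/52 = 4.78751^(1/676) ≈ 1.002319, so r/52 ≈ 0.00231927.
r ≈ 52·0.00231927 = 12.06020%.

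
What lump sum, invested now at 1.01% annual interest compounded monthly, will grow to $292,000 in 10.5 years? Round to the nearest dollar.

$262,631

Growth factor = (1 + 0.0101/12)^126 ≈ 1.11182787553.
P = 292,000/1.11182787553 ≈ 262,630.5802.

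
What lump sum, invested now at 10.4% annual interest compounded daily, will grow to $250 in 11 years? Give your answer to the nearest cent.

Periodic rate = 10.4%/365 = 0.000284932; 4015 periods.
P = 250/(1 + 0.104/365)^4015 ≈ 250/3.13878898 ≈ 79.6486.

$79.65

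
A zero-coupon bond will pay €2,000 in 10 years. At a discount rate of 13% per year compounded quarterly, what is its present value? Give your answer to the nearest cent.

Growth factor = (1 + 0.0325)^40 ≈ 3.594201434.
P = 2,000/3.594201434 ≈ 556.4518.

€556.45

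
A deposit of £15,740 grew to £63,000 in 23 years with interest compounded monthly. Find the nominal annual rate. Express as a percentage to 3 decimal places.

(1 + r/12)^276 = 63,000/15,740 = 4.00254.
1 + r/12 = 4.00254^(1/276) ≈ 1.005038, so r/12 ≈ 0.00503775.
r ≈ 12·0.00503775 = 6.04530%.

6.045%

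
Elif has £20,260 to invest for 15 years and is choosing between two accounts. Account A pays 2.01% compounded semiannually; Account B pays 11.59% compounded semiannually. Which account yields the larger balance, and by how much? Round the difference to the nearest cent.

A: (1 + 0.01005)^30 ≈ 1.3498521087, so 20,260 × 1.3498521087 ≈ 27,348.0037.
B: (1 + 0.05795)^30 ≈ 5.41943843446, so 20,260 × 5.41943843446 ≈ 109,797.8227.
Difference ≈ 82,449.8190 in favor of B.

Account B, by £82,449.82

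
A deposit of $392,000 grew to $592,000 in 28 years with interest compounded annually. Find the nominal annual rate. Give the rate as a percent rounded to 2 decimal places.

(1 + r)^28 = 592,000/392,000 = 1.5102.
1 + r = 1.5102^(1/28) ≈ 1.014832, so r ≈ 0.0148319.
r ≈ 1.48319%.

1.48%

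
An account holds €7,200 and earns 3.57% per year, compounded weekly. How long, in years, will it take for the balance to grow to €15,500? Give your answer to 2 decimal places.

21.49 years

We need (1 + 0.000686538)^(52t) = 2.1528, so 52t = ln 2.1528 / ln 1.000687 ≈ 1117.2312.
t ≈ 1117.2312/52 = 21.4852 years.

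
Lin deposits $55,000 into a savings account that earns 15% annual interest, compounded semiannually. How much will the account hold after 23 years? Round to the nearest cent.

$1,531,623.58

Growth factor = (1 + 0.075)^46 ≈ 27.84770153101.
A ≈ 55,000 × 27.84770153101 ≈ 1,531,623.5842.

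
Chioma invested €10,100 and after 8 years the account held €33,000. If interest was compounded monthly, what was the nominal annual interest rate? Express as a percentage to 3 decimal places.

14.891%

The 96-period growth factor is 33,000/10,100 = 3.26733.
r/12 = 3.26733^(1/96) − 1 ≈ 0.0124094, so r ≈ 12·0.0124094 = 14.89129%.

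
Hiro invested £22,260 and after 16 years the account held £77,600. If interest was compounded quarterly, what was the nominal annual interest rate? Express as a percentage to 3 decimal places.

7.881%

The 64-period growth factor is 77,600/22,260 = 3.48607.
r/4 = 3.48607^(1/64) − 1 ≈ 0.0197037, so r ≈ 4·0.0197037 = 7.88149%.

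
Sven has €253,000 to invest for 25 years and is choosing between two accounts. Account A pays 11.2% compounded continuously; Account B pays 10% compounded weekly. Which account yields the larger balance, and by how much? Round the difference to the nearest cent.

A: e^(0.112·25) = e^2.8 ≈ 16.4446467711, so 253,000 × 16.4446467711 ≈ 4,160,495.6331.
B: (1 + 0.1/52)^1300 ≈ 12.15328169004, so 253,000 × 12.15328169004 ≈ 3,074,780.2676.
Difference ≈ 1,085,715.3655 in favor of A.

Account A, by €1,085,715.37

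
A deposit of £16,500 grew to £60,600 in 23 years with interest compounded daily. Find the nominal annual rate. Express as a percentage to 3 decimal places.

5.657%

(1 + r/365)^8395 = 60,600/16,500 = 3.67273.
1 + r/365 = 3.67273^(1/8395) ≈ 1.000155, so r/365 ≈ 0.000154977.
r ≈ 365·0.000154977 = 5.65668%.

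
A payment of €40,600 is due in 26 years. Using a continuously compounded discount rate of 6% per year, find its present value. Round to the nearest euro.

P = A·e^(−rt) = 40,600·e^(−1.56).
e^(−1.56) ≈ 0.2101360712, so P ≈ 8,531.5245.

€8,532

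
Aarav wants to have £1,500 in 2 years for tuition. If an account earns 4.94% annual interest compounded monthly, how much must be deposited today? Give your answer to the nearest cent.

Growth factor = (1 + 0.0494/12)^24 ≈ 1.103621664.
P = 1,500/1.103621664 ≈ 1,359.1614.

£1,359.16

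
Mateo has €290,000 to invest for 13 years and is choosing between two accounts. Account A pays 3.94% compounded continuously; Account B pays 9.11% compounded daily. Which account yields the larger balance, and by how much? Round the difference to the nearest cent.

Account A growth factor: e^(0.0394·13) = e^0.5122 ≈ 1.66895886854; balance ≈ 483,998.0719.
Account B growth factor: (1 + 0.0911/365)^4745 ≈ 3.26791520774; balance ≈ 947,695.4102.
Account B is larger by 463,697.3384.

Account B, by €463,697.34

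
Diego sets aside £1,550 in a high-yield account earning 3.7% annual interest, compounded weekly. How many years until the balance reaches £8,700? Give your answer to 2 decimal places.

(1 + 0.000711538)^(52t) = 8,700/1,550 = 5.6129.
52t·ln(1 + 0.000711538) = ln(5.6129); 52t = 1.7251/0.000711285 ≈ 2425.2825.
t ≈ 46.6400 years.

46.64 years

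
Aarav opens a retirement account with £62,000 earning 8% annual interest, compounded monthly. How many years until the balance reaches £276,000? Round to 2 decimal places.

18.73 years

We need (1 + 0.00666667)^(12t) = 4.4516, so 12t = ln 4.4516 / ln 1.006667 ≈ 224.7358.
t ≈ 224.7358/12 = 18.7280 years.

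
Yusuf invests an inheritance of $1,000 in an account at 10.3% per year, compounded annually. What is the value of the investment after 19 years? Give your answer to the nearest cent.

Annual rate = 10.3% = 0.103; years = 19.
A = 1,000·(1 + 0.103)^19 ≈ 1,000·6.440724702 ≈ 6,440.7247.

$6,440.72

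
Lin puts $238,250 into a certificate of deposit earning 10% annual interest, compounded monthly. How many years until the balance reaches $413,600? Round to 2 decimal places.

5.54 years

We need (1 + 0.00833333)^(12t) = 1.736, so 12t = ln 1.736 / ln 1.008333 ≈ 66.4649.
t ≈ 66.4649/12 = 5.5387 years.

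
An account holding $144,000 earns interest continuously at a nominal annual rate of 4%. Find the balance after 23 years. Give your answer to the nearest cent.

A = P·e^(rt) = 144,000·e^(0.04·23) = 144,000·e^0.92.
e^0.92 ≈ 2.50929038994, so A ≈ 361,337.8162.

$361,337.82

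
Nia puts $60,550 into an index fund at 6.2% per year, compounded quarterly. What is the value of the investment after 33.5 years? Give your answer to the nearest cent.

Periodic rate = 6.2%/4 = 0.0155; periods = 4·33.5 = 134.
A = 60,550·(1 + 0.0155)^134 ≈ 60,550·7.85435121499 ≈ 475,580.9661.

$475,580.97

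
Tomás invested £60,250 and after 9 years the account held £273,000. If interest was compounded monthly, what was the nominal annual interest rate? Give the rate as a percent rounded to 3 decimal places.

16.907%

(1 + r/12)^108 = 273,000/60,250 = 4.53112.
1 + r/12 = 4.53112^(1/108) ≈ 1.014089, so r/12 ≈ 0.0140888.
r ≈ 12·0.0140888 = 16.90654%.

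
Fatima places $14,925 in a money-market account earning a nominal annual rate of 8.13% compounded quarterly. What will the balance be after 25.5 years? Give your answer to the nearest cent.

Periodic rate = 8.13%/4 = 0.020325; periods = 4·25.5 = 102.
A = 14,925·(1 + 0.020325)^102 ≈ 14,925·7.78627686282 ≈ 116,210.1822.

$116,210.18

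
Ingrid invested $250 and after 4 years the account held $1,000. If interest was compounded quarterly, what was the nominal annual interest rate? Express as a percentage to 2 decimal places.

(1 + r/4)^16 = 1,000/250 = 4.
1 + r/4 = 4^(1/16) ≈ 1.090508, so r/4 ≈ 0.0905077.
r ≈ 4·0.0905077 = 36.20309%.

36.20%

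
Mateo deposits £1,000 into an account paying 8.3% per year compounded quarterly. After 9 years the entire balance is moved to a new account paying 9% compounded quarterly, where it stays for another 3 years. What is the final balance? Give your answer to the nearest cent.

£2,735.63

Phase 1: 1,000·(1 + 0.02075)^36 ≈ 2,094.5850.
Phase 2: 2,094.5850·(1 + 0.0225)^12 ≈ 2,735.6327.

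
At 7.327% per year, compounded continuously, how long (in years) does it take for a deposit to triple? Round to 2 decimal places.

e^(0.07327t) = 3, so 0.07327t = ln 3 ≈ 1.0986.
t ≈ 1.0986/0.07327 ≈ 14.9940.

14.99 years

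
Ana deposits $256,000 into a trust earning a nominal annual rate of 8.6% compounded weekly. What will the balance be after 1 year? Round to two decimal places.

$278,970.60

Periodic rate = 8.6%/52 = 0.00165385; periods = 52·1 = 52.
A = 256,000·(1 + 0.086/52)^52 ≈ 256,000·1.0897289144 ≈ 278,970.6021.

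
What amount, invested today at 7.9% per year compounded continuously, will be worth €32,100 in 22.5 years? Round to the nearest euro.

P = A·e^(−rt) = 32,100·e^(−1.7775).
e^(−1.7775) ≈ 0.16906027007, so P ≈ 5,426.8347.

€5,427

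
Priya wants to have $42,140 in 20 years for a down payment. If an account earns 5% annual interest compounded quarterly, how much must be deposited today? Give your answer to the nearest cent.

$15,598.83

Growth factor = (1 + 0.0125)^80 ≈ 2.7014849408.
P = 42,140/2.7014849408 ≈ 15,598.8284.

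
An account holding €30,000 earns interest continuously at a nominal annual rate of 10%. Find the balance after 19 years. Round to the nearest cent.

A = P·e^(rt) = 30,000·e^(0.1·19) = 30,000·e^1.9.
e^1.9 ≈ 6.68589444228, so A ≈ 200,576.8333.

€200,576.83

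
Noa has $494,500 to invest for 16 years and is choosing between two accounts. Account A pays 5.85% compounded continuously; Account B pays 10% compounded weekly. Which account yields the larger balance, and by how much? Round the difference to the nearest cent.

A: e^(0.0585·16) = e^0.936 ≈ 2.549761945228, so 494,500 × 2.549761945228 ≈ 1,260,857.2819.
B: (1 + 0.1/52)^832 ≈ 4.945427973323, so 494,500 × 4.945427973323 ≈ 2,445,514.1328.
Difference ≈ 1,184,656.8509 in favor of B.

Account B, by $1,184,656.85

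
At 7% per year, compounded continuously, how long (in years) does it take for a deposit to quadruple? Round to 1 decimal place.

19.8 years

e^(0.07t) = 4, so 0.07t = ln 4 ≈ 1.3863.
t ≈ 1.3863/0.07 ≈ 19.8042.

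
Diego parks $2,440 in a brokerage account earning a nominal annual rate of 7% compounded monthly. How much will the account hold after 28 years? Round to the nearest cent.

$17,224.00

Periodic rate = 7%/12 = 0.00583333; periods = 12·28 = 336.
A = 2,440·(1 + 0.07/12)^336 ≈ 2,440·7.0590146093 ≈ 17,223.9956.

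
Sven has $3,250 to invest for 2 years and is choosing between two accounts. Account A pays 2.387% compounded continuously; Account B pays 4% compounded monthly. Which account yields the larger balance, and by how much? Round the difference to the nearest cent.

Account B, by $111.30

A: e^(0.02387·2) = e^0.04774 ≈ 1.048897906, so 3,250 × 1.048897906 ≈ 3,408.9182.
B: (1 + 0.04/12)^24 ≈ 1.083142959, so 3,250 × 1.083142959 ≈ 3,520.2146.
Difference ≈ 111.2964 in favor of B.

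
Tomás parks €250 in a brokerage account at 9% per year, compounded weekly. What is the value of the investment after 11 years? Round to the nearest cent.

Growth factor = (1 + 0.09/52)^572 ≈ 2.68893245.
A ≈ 250 × 2.68893245 ≈ 672.2331.

€672.23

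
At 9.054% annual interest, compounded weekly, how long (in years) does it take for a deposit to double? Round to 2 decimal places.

7.66 years

(1 + 0.00174115)^(52t) = 2.
52t = ln 2 / ln(1 + 0.00174115) ≈ 0.69315/0.00173964 ≈ 398.4429.
t ≈ 7.6624.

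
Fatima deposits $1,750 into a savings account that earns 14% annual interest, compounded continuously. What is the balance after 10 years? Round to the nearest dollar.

A = P·e^(rt) = 1,750·e^(0.14·10) = 1,750·e^1.4.
e^1.4 ≈ 4.055199967, so A ≈ 7,096.5999.

$7,097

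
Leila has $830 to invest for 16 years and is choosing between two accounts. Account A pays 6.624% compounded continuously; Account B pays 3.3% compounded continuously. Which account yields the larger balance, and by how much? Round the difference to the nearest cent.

Account A growth factor: e^(0.06624·16) = e^1.05984 ≈ 2.885909207; balance ≈ 2,395.3046.
Account B growth factor: e^(0.033·16) = e^0.528 ≈ 1.69553784; balance ≈ 1,407.2964.
Account A is larger by 988.0082.

Account A, by $988.01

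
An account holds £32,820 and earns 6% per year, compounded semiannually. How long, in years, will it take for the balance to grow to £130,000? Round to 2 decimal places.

(1 + 0.03)^(2t) = 130,000/32,820 = 3.961.
2t·ln(1 + 0.03) = ln(3.961); 2t = 1.3765/0.0295588 ≈ 46.5681.
t ≈ 23.2840 years.

23.28 years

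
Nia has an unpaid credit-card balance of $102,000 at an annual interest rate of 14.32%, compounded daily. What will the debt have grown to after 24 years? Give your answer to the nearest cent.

Growth factor = (1 + 0.1432/365)^8760 ≈ 31.0663735697.
A ≈ 102,000 × 31.0663735697 ≈ 3,168,770.1041.

$3,168,770.10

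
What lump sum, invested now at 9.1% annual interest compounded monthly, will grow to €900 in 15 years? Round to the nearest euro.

€231

Periodic rate = 9.1%/12 = 0.00758333; 180 periods.
P = 900/(1 + 0.091/12)^180 ≈ 900/3.89561045 ≈ 231.0293.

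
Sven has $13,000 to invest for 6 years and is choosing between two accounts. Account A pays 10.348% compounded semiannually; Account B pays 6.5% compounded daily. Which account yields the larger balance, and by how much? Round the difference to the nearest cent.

A: (1 + 0.05174)^12 ≈ 1.8318955048, so 13,000 × 1.8318955048 ≈ 23,814.6416.
B: (1 + 0.065/365)^2190 ≈ 1.4769295112, so 13,000 × 1.4769295112 ≈ 19,200.0836.
Difference ≈ 4,614.5579 in favor of A.

Account A, by $4,614.56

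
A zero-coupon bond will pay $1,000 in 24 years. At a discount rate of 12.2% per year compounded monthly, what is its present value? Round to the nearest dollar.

Periodic rate = 12.2%/12 = 0.0101667; 288 periods.
P = 1,000/(1 + 0.122/12)^288 ≈ 1,000/18.4159312 ≈ 54.3008.

$54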